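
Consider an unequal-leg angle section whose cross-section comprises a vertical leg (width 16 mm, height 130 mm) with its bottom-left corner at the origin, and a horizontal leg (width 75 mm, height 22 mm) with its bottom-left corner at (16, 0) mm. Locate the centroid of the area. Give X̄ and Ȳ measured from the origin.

vertical leg: A = 16 × 130 = 2080.00, centroid at (8.00, 65.00).
horizontal leg: A = 75 × 22 = 1650.00, centroid at (53.50, 11.00).
ΣA = 3730.00 mm²
ΣAX̄ = (2080.00)(8.00) + (1650.00)(53.50) = 104915.00 mm³
ΣAȲ = (2080.00)(65.00) + (1650.00)(11.00) = 153350.00 mm³
X̄ = 104915.00 / 3730.00 = 28.13 mm
Ȳ = 153350.00 / 3730.00 = 41.11 mm

X̄ = 28.13 mm, Ȳ = 41.11 mm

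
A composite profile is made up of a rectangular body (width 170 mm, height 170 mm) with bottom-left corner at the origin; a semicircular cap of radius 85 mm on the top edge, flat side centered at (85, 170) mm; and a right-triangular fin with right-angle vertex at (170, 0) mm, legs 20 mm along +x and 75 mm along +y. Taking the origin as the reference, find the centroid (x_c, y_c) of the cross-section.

x_c = 86.68 mm, y_c = 117.42 mm

rectangular body: A = 170 × 170 = 28900.00, centroid at (85.00, 85.00).
semicircular top: A = ½π·85² = 11349.00, centroid at (85.00, 206.08).
triangular fin: A = ½·20·75 = 750.00, centroid at (176.67, 25.00).
ΣA = 40999.00 mm², ΣAx_c = 3553665.29 mm³, ΣAy_c = 4813997.26 mm³.
x_c = 3553665.29/40999.00 = 86.68 mm; y_c = 4813997.26/40999.00 = 117.42 mm.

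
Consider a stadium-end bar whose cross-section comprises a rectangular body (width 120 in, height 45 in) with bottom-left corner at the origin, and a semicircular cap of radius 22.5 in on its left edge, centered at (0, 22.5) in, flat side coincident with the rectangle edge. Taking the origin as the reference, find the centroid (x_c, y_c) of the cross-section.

x_c = 51.07 in, y_c = 22.50 in

rectangular body: A = 120 × 45 = 5400.00, centroid at (60.00, 22.50).
semicircular end: A = ½π·22.5² = 795.22, centroid at (-9.55, 22.50).
ΣA = 6195.22 in²
ΣAx_c = (5400.00)(60.00) + (795.22)(-9.55) = 316406.25 in³
ΣAy_c = (5400.00)(22.50) + (795.22)(22.50) = 139392.35 in³
x_c = 316406.25 / 6195.22 = 51.07 in
y_c = 139392.35 / 6195.22 = 22.50 in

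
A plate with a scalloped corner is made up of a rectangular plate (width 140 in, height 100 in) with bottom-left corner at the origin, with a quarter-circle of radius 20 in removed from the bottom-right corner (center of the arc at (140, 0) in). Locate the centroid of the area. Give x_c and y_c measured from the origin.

Part | A | x̄ᵢ | ȳᵢ | A·x̄ᵢ | A·ȳᵢ
plate | 14000.00 | 70.00 | 50.00 | 980000.00 | 700000.00
removed quarter-circle | -314.16 | 131.51 | 8.49 | -41315.63 | -2666.67
Σ | 13685.84 |  |  | 938684.37 | 697333.33
x_c = 938684.37 / 13685.84 = 68.59 in
y_c = 697333.33 / 13685.84 = 50.95 in

x_c = 68.59 in, y_c = 50.95 in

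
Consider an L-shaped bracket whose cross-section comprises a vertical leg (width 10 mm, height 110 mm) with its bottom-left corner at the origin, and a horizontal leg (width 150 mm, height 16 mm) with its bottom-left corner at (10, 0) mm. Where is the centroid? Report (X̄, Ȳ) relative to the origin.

X̄ = 59.86 mm, Ȳ = 22.77 mm

Part | A | x̄ᵢ | ȳᵢ | A·x̄ᵢ | A·ȳᵢ
vertical leg | 1100.00 | 5.00 | 55.00 | 5500.00 | 60500.00
horizontal leg | 2400.00 | 85.00 | 8.00 | 204000.00 | 19200.00
Σ | 3500.00 |  |  | 209500.00 | 79700.00
X̄ = 209500.00 / 3500.00 = 59.86 mm
Ȳ = 79700.00 / 3500.00 = 22.77 mm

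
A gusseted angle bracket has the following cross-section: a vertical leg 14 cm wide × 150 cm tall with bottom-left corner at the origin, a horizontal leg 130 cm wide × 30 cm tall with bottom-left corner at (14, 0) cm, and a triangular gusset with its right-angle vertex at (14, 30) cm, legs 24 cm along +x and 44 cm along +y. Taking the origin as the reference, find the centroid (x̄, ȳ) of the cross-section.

Part | A | x̄ᵢ | ȳᵢ | A·x̄ᵢ | A·ȳᵢ
vertical leg | 2100.00 | 7.00 | 75.00 | 14700.00 | 157500.00
horizontal leg | 3900.00 | 79.00 | 15.00 | 308100.00 | 58500.00
gusset | 528.00 | 22.00 | 44.67 | 11616.00 | 23584.00
Σ | 6528.00 |  |  | 334416.00 | 239584.00
x̄ = 334416.00 / 6528.00 = 51.23 cm
ȳ = 239584.00 / 6528.00 = 36.70 cm

x̄ = 51.23 cm, ȳ = 36.70 cm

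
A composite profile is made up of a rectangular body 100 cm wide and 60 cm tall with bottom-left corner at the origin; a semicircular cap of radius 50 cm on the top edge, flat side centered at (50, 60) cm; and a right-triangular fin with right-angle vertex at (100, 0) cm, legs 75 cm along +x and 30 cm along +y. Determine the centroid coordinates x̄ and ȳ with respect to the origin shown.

x̄ = 57.63 cm, ȳ = 46.16 cm

rectangular body: A = 100 × 60 = 6000.00, centroid at (50.00, 30.00).
semicircular top: A = ½π·50² = 3926.99, centroid at (50.00, 81.22).
triangular fin: A = ½·75·30 = 1125.00, centroid at (125.00, 10.00).
ΣA = 11051.99 cm²
ΣAx̄ = (6000.00)(50.00) + (3926.99)(50.00) + (1125.00)(125.00) = 636974.54 cm³
ΣAȳ = (6000.00)(30.00) + (3926.99)(81.22) + (1125.00)(10.00) = 510202.78 cm³
x̄ = 636974.54 / 11051.99 = 57.63 cm
ȳ = 510202.78 / 11051.99 = 46.16 cm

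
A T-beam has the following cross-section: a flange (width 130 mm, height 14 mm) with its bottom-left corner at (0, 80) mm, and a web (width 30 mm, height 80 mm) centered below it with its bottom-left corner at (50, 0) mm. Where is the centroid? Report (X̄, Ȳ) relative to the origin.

web: A = 30 × 80 = 2400.00, centroid at (65.00, 40.00).
flange: A = 130 × 14 = 1820.00, centroid at (65.00, 87.00).
ΣA = 4220.00 mm²
ΣAX̄ = (2400.00)(65.00) + (1820.00)(65.00) = 274300.00 mm³
ΣAȲ = (2400.00)(40.00) + (1820.00)(87.00) = 254340.00 mm³
X̄ = 274300.00 / 4220.00 = 65.00 mm
Ȳ = 254340.00 / 4220.00 = 60.27 mm

X̄ = 65.00 mm, Ȳ = 60.27 mm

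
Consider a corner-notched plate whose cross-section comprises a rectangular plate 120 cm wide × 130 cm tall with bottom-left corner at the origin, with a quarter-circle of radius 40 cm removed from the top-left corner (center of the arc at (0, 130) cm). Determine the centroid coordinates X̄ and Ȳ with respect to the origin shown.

X̄ = 63.77 cm, Ȳ = 60.79 cm

plate: A = 120 × 130 = 15600.00, centroid at (60.00, 65.00).
removed quarter-circle: A = −¼π·40² = -1256.64, centroid at (16.98, 113.02).
ΣA = 14343.36 cm², ΣAX̄ = 914666.67 cm³, ΣAȲ = 871970.52 cm³.
X̄ = 914666.67/14343.36 = 63.77 cm; Ȳ = 871970.52/14343.36 = 60.79 cm.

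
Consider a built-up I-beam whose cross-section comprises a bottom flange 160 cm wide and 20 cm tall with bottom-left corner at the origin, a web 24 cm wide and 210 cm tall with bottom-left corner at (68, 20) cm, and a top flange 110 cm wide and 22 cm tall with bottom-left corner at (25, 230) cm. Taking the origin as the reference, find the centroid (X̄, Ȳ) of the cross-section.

Part | A | x̄ᵢ | ȳᵢ | A·x̄ᵢ | A·ȳᵢ
bottom flange | 3200.00 | 80.00 | 10.00 | 256000.00 | 32000.00
web | 5040.00 | 80.00 | 125.00 | 403200.00 | 630000.00
top flange | 2420.00 | 80.00 | 241.00 | 193600.00 | 583220.00
Σ | 10660.00 |  |  | 852800.00 | 1245220.00
X̄ = 852800.00 / 10660.00 = 80.00 cm
Ȳ = 1245220.00 / 10660.00 = 116.81 cm

X̄ = 80.00 cm, Ȳ = 116.81 cm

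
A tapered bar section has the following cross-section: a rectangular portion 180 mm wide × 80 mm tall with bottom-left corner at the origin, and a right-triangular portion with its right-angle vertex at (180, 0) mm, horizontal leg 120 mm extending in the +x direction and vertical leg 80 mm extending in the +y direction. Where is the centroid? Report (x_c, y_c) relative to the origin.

x_c = 122.50 mm, y_c = 36.67 mm

Part | A | x̄ᵢ | ȳᵢ | A·x̄ᵢ | A·ȳᵢ
rectangular portion | 14400.00 | 90.00 | 40.00 | 1296000.00 | 576000.00
triangular portion | 4800.00 | 220.00 | 26.67 | 1056000.00 | 128000.00
Σ | 19200.00 |  |  | 2352000.00 | 704000.00
x_c = 2352000.00 / 19200.00 = 122.50 mm
y_c = 704000.00 / 19200.00 = 36.67 mm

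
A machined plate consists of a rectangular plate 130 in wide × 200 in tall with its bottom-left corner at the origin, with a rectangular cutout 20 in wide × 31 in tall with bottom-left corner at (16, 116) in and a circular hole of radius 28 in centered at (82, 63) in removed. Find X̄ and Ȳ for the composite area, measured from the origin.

Part | A | x̄ᵢ | ȳᵢ | A·x̄ᵢ | A·ȳᵢ
plate | 26000.00 | 65.00 | 100.00 | 1690000.00 | 2600000.00
hole 1 | -620.00 | 26.00 | 131.50 | -16120.00 | -81530.00
hole 2 | -2463.01 | 82.00 | 63.00 | -201966.71 | -155169.54
Σ | 22916.99 |  |  | 1471913.29 | 2363300.46
X̄ = 1471913.29 / 22916.99 = 64.23 in
Ȳ = 2363300.46 / 22916.99 = 103.12 in

X̄ = 64.23 in, Ȳ = 103.12 in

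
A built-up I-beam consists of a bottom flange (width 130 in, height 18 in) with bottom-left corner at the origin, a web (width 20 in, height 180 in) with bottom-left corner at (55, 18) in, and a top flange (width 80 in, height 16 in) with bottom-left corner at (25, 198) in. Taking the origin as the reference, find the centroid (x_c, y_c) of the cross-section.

Part | A | x̄ᵢ | ȳᵢ | A·x̄ᵢ | A·ȳᵢ
bottom flange | 2340.00 | 65.00 | 9.00 | 152100.00 | 21060.00
web | 3600.00 | 65.00 | 108.00 | 234000.00 | 388800.00
top flange | 1280.00 | 65.00 | 206.00 | 83200.00 | 263680.00
Σ | 7220.00 |  |  | 469300.00 | 673540.00
x_c = 469300.00 / 7220.00 = 65.00 in
y_c = 673540.00 / 7220.00 = 93.29 in

x_c = 65.00 in, y_c = 93.29 in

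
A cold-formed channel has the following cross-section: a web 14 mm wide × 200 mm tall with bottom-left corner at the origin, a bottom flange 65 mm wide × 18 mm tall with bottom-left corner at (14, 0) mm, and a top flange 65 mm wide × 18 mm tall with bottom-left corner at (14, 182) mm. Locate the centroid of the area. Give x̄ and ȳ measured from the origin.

web: A = 14 × 200 = 2800.00, centroid at (7.00, 100.00).
bottom flange: A = 65 × 18 = 1170.00, centroid at (46.50, 9.00).
top flange: A = 65 × 18 = 1170.00, centroid at (46.50, 191.00).
ΣA = 5140.00 mm²
ΣAx̄ = (2800.00)(7.00) + (1170.00)(46.50) + (1170.00)(46.50) = 128410.00 mm³
ΣAȳ = (2800.00)(100.00) + (1170.00)(9.00) + (1170.00)(191.00) = 514000.00 mm³
x̄ = 128410.00 / 5140.00 = 24.98 mm
ȳ = 514000.00 / 5140.00 = 100.00 mm

x̄ = 24.98 mm, ȳ = 100.00 mm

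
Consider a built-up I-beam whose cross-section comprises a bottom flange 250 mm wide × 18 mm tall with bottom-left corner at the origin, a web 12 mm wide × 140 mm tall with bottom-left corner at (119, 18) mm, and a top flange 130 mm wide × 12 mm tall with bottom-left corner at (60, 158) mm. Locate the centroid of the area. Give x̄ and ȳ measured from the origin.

Part | A | x̄ᵢ | ȳᵢ | A·x̄ᵢ | A·ȳᵢ
bottom flange | 4500.00 | 125.00 | 9.00 | 562500.00 | 40500.00
web | 1680.00 | 125.00 | 88.00 | 210000.00 | 147840.00
top flange | 1560.00 | 125.00 | 164.00 | 195000.00 | 255840.00
Σ | 7740.00 |  |  | 967500.00 | 444180.00
x̄ = 967500.00 / 7740.00 = 125.00 mm
ȳ = 444180.00 / 7740.00 = 57.39 mm

x̄ = 125.00 mm, ȳ = 57.39 mm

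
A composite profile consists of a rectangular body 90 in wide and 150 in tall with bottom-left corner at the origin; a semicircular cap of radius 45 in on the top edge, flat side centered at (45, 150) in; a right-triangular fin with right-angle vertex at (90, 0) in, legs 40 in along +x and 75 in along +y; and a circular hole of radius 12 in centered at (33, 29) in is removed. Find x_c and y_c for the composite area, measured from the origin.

rectangular body: A = 90 × 150 = 13500.00, centroid at (45.00, 75.00).
semicircular top: A = ½π·45² = 3180.86, centroid at (45.00, 169.10).
triangular fin: A = ½·40·75 = 1500.00, centroid at (103.33, 25.00).
hole: A = −π·12² = -452.39, centroid at (33.00, 29.00).
ΣA = 17728.47 in², ΣAx_c = 890709.97 in³, ΣAy_c = 1574760.09 in³.
x_c = 890709.97/17728.47 = 50.24 in; y_c = 1574760.09/17728.47 = 88.83 in.

x_c = 50.24 in, y_c = 88.83 in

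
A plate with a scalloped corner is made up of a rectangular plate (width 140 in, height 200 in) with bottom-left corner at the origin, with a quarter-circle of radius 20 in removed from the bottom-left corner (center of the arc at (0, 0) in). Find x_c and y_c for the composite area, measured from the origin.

plate: A = 140 × 200 = 28000.00, centroid at (70.00, 100.00).
removed quarter-circle: A = −¼π·20² = -314.16, centroid at (8.49, 8.49).
ΣA = 27685.84 in²
ΣAx_c = (28000.00)(70.00) + (-314.16)(8.49) = 1957333.33 in³
ΣAy_c = (28000.00)(100.00) + (-314.16)(8.49) = 2797333.33 in³
x_c = 1957333.33 / 27685.84 = 70.70 in
y_c = 2797333.33 / 27685.84 = 101.04 in

x_c = 70.70 in, y_c = 101.04 in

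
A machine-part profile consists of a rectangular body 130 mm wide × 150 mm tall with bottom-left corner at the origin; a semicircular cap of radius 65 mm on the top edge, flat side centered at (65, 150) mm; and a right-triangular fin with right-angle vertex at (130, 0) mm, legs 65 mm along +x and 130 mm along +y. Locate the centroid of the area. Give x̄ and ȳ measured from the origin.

rectangular body: A = 130 × 150 = 19500.00, centroid at (65.00, 75.00).
semicircular top: A = ½π·65² = 6636.61, centroid at (65.00, 177.59).
triangular fin: A = ½·65·130 = 4225.00, centroid at (151.67, 43.33).
ΣA = 30361.61 mm², ΣAx̄ = 2339671.61 mm³, ΣAȳ = 2824158.84 mm³.
x̄ = 2339671.61/30361.61 = 77.06 mm; ȳ = 2824158.84/30361.61 = 93.02 mm.

x̄ = 77.06 mm, ȳ = 93.02 mm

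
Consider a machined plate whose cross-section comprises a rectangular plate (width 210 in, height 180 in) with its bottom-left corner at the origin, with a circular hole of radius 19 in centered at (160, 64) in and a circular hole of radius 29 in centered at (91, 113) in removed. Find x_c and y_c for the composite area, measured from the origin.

plate: A = 210 × 180 = 37800.00, centroid at (105.00, 90.00).
hole 1: A = −π·19² = -1134.11, centroid at (160.00, 64.00).
hole 2: A = −π·29² = -2642.08, centroid at (91.00, 113.00).
ΣA = 34023.81 in², ΣAx_c = 3547112.38 in³, ΣAy_c = 3030861.67 in³.
x_c = 3547112.38/34023.81 = 104.25 in; y_c = 3030861.67/34023.81 = 89.08 in.

x_c = 104.25 in, y_c = 89.08 in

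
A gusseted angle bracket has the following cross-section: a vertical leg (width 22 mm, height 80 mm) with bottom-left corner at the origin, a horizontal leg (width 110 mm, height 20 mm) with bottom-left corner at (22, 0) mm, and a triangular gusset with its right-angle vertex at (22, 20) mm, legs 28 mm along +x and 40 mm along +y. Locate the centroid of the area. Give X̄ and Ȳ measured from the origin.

X̄ = 45.64 mm, Ȳ = 24.57 mm

vertical leg: A = 22 × 80 = 1760.00, centroid at (11.00, 40.00).
horizontal leg: A = 110 × 20 = 2200.00, centroid at (77.00, 10.00).
gusset: A = ½·28·40 = 560.00, centroid at (31.33, 33.33).
ΣA = 4520.00 mm², ΣAX̄ = 206306.67 mm³, ΣAȲ = 111066.67 mm³.
X̄ = 206306.67/4520.00 = 45.64 mm; Ȳ = 111066.67/4520.00 = 24.57 mm.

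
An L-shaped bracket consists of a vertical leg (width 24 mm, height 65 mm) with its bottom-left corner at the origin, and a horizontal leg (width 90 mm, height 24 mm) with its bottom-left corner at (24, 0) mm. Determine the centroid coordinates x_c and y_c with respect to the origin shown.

vertical leg: A = 24 × 65 = 1560.00, centroid at (12.00, 32.50).
horizontal leg: A = 90 × 24 = 2160.00, centroid at (69.00, 12.00).
ΣA = 3720.00 mm², ΣAx_c = 167760.00 mm³, ΣAy_c = 76620.00 mm³.
x_c = 167760.00/3720.00 = 45.10 mm; y_c = 76620.00/3720.00 = 20.60 mm.

x_c = 45.10 mm, y_c = 20.60 mm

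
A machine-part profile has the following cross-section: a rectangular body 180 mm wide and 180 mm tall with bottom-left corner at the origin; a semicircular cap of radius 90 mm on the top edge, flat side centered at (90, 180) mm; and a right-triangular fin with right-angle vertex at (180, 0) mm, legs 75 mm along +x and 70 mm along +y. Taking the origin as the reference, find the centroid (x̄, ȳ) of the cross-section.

rectangular body: A = 180 × 180 = 32400.00, centroid at (90.00, 90.00).
semicircular top: A = ½π·90² = 12723.45, centroid at (90.00, 218.20).
triangular fin: A = ½·75·70 = 2625.00, centroid at (205.00, 23.33).
ΣA = 47748.45 mm², ΣAx̄ = 4599235.52 mm³, ΣAȳ = 5753471.04 mm³.
x̄ = 4599235.52/47748.45 = 96.32 mm; ȳ = 5753471.04/47748.45 = 120.50 mm.

x̄ = 96.32 mm, ȳ = 120.50 mm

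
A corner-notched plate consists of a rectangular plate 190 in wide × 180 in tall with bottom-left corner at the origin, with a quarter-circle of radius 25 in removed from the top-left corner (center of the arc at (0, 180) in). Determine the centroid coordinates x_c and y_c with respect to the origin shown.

x_c = 96.23 in, y_c = 88.84 in

Part | A | x̄ᵢ | ȳᵢ | A·x̄ᵢ | A·ȳᵢ
plate | 34200.00 | 95.00 | 90.00 | 3249000.00 | 3078000.00
removed quarter-circle | -490.87 | 10.61 | 169.39 | -5208.33 | -83148.96
Σ | 33709.13 |  |  | 3243791.67 | 2994851.04
x_c = 3243791.67 / 33709.13 = 96.23 in
y_c = 2994851.04 / 33709.13 = 88.84 in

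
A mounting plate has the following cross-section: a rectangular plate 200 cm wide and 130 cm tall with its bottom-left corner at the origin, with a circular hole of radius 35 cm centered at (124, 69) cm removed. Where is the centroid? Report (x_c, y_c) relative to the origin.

x_c = 95.83 cm, y_c = 64.31 cm

Part | A | x̄ᵢ | ȳᵢ | A·x̄ᵢ | A·ȳᵢ
plate | 26000.00 | 100.00 | 65.00 | 2600000.00 | 1690000.00
hole | -3848.45 | 124.00 | 69.00 | -477207.92 | -265543.12
Σ | 22151.55 |  |  | 2122792.08 | 1424456.88
x_c = 2122792.08 / 22151.55 = 95.83 cm
y_c = 1424456.88 / 22151.55 = 64.31 cm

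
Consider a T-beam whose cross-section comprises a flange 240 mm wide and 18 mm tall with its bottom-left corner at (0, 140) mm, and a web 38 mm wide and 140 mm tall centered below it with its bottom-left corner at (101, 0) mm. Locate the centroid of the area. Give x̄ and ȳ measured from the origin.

web: A = 38 × 140 = 5320.00, centroid at (120.00, 70.00).
flange: A = 240 × 18 = 4320.00, centroid at (120.00, 149.00).
ΣA = 9640.00 mm², ΣAx̄ = 1156800.00 mm³, ΣAȳ = 1016080.00 mm³.
x̄ = 1156800.00/9640.00 = 120.00 mm; ȳ = 1016080.00/9640.00 = 105.40 mm.

x̄ = 120.00 mm, ȳ = 105.40 mm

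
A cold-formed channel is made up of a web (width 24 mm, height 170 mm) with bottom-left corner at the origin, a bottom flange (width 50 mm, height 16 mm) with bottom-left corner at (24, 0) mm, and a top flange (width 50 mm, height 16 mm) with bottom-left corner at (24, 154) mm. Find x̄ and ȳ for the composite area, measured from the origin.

web: A = 24 × 170 = 4080.00, centroid at (12.00, 85.00).
bottom flange: A = 50 × 16 = 800.00, centroid at (49.00, 8.00).
top flange: A = 50 × 16 = 800.00, centroid at (49.00, 162.00).
ΣA = 5680.00 mm², ΣAx̄ = 127360.00 mm³, ΣAȳ = 482800.00 mm³.
x̄ = 127360.00/5680.00 = 22.42 mm; ȳ = 482800.00/5680.00 = 85.00 mm.

x̄ = 22.42 mm, ȳ = 85.00 mm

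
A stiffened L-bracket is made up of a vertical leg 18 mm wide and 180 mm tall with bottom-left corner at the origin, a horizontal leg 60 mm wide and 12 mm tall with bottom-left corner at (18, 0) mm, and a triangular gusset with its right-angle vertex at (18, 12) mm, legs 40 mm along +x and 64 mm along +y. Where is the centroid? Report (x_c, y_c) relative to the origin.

x_c = 19.81 mm, y_c = 64.62 mm

Part | A | x̄ᵢ | ȳᵢ | A·x̄ᵢ | A·ȳᵢ
vertical leg | 3240.00 | 9.00 | 90.00 | 29160.00 | 291600.00
horizontal leg | 720.00 | 48.00 | 6.00 | 34560.00 | 4320.00
gusset | 1280.00 | 31.33 | 33.33 | 40106.67 | 42666.67
Σ | 5240.00 |  |  | 103826.67 | 338586.67
x_c = 103826.67 / 5240.00 = 19.81 mm
y_c = 338586.67 / 5240.00 = 64.62 mm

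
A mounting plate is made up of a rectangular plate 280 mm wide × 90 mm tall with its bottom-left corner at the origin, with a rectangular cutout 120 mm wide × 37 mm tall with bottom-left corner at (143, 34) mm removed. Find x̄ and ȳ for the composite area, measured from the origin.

plate: A = 280 × 90 = 25200.00, centroid at (140.00, 45.00).
hole: A = −(120 × 37) = -4440.00, centroid at (203.00, 52.50).
ΣA = 20760.00 mm², ΣAx̄ = 2626680.00 mm³, ΣAȳ = 900900.00 mm³.
x̄ = 2626680.00/20760.00 = 126.53 mm; ȳ = 900900.00/20760.00 = 43.40 mm.

x̄ = 126.53 mm, ȳ = 43.40 mm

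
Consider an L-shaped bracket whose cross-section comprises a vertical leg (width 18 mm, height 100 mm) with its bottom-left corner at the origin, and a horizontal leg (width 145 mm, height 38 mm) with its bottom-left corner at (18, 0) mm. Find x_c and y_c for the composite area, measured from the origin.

vertical leg: A = 18 × 100 = 1800.00, centroid at (9.00, 50.00).
horizontal leg: A = 145 × 38 = 5510.00, centroid at (90.50, 19.00).
ΣA = 7310.00 mm², ΣAx_c = 514855.00 mm³, ΣAy_c = 194690.00 mm³.
x_c = 514855.00/7310.00 = 70.43 mm; y_c = 194690.00/7310.00 = 26.63 mm.

x_c = 70.43 mm, y_c = 26.63 mm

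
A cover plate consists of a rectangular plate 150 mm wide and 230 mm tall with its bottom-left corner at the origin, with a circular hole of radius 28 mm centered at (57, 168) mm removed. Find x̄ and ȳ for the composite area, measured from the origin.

Part | A | x̄ᵢ | ȳᵢ | A·x̄ᵢ | A·ȳᵢ
plate | 34500.00 | 75.00 | 115.00 | 2587500.00 | 3967500.00
hole | -2463.01 | 57.00 | 168.00 | -140391.49 | -413785.45
Σ | 32036.99 |  |  | 2447108.51 | 3553714.55
x̄ = 2447108.51 / 32036.99 = 76.38 mm
ȳ = 3553714.55 / 32036.99 = 110.93 mm

x̄ = 76.38 mm, ȳ = 110.93 mm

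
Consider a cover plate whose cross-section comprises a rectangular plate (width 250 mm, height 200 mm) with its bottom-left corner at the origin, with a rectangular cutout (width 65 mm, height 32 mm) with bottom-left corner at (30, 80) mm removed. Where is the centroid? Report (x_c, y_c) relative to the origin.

x_c = 127.71 mm, y_c = 100.17 mm

Part | A | x̄ᵢ | ȳᵢ | A·x̄ᵢ | A·ȳᵢ
plate | 50000.00 | 125.00 | 100.00 | 6250000.00 | 5000000.00
hole | -2080.00 | 62.50 | 96.00 | -130000.00 | -199680.00
Σ | 47920.00 |  |  | 6120000.00 | 4800320.00
x_c = 6120000.00 / 47920.00 = 127.71 mm
y_c = 4800320.00 / 47920.00 = 100.17 mm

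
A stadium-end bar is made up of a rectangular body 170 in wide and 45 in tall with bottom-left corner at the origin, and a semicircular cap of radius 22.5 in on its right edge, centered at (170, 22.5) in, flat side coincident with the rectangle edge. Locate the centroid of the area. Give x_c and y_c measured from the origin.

rectangular body: A = 170 × 45 = 7650.00, centroid at (85.00, 22.50).
semicircular end: A = ½π·22.5² = 795.22, centroid at (179.55, 22.50).
ΣA = 8445.22 in², ΣAx_c = 793030.41 in³, ΣAy_c = 190017.35 in³.
x_c = 793030.41/8445.22 = 93.90 in; y_c = 190017.35/8445.22 = 22.50 in.

x_c = 93.90 in, y_c = 22.50 in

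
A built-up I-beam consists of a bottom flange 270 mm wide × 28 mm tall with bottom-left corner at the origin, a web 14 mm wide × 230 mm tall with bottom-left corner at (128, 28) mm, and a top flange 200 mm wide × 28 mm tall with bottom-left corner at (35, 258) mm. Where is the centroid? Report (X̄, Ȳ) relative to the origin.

Part | A | x̄ᵢ | ȳᵢ | A·x̄ᵢ | A·ȳᵢ
bottom flange | 7560.00 | 135.00 | 14.00 | 1020600.00 | 105840.00
web | 3220.00 | 135.00 | 143.00 | 434700.00 | 460460.00
top flange | 5600.00 | 135.00 | 272.00 | 756000.00 | 1523200.00
Σ | 16380.00 |  |  | 2211300.00 | 2089500.00
X̄ = 2211300.00 / 16380.00 = 135.00 mm
Ȳ = 2089500.00 / 16380.00 = 127.56 mm

X̄ = 135.00 mm, Ȳ = 127.56 mm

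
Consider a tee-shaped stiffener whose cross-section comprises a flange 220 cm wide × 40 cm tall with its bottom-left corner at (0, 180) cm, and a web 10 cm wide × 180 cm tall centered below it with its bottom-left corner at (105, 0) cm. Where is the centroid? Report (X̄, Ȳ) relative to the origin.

web: A = 10 × 180 = 1800.00, centroid at (110.00, 90.00).
flange: A = 220 × 40 = 8800.00, centroid at (110.00, 200.00).
ΣA = 10600.00 cm²
ΣAX̄ = (1800.00)(110.00) + (8800.00)(110.00) = 1166000.00 cm³
ΣAȲ = (1800.00)(90.00) + (8800.00)(200.00) = 1922000.00 cm³
X̄ = 1166000.00 / 10600.00 = 110.00 cm
Ȳ = 1922000.00 / 10600.00 = 181.32 cm

X̄ = 110.00 cm, Ȳ = 181.32 cm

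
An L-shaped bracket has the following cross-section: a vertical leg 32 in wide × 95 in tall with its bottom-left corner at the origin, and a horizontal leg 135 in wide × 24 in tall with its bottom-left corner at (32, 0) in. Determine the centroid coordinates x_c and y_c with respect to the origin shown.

Part | A | x̄ᵢ | ȳᵢ | A·x̄ᵢ | A·ȳᵢ
vertical leg | 3040.00 | 16.00 | 47.50 | 48640.00 | 144400.00
horizontal leg | 3240.00 | 99.50 | 12.00 | 322380.00 | 38880.00
Σ | 6280.00 |  |  | 371020.00 | 183280.00
x_c = 371020.00 / 6280.00 = 59.08 in
y_c = 183280.00 / 6280.00 = 29.18 in

x_c = 59.08 in, y_c = 29.18 in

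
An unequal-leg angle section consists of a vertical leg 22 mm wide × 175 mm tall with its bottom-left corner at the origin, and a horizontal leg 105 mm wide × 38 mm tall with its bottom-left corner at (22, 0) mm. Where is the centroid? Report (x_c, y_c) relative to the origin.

vertical leg: A = 22 × 175 = 3850.00, centroid at (11.00, 87.50).
horizontal leg: A = 105 × 38 = 3990.00, centroid at (74.50, 19.00).
ΣA = 7840.00 mm²
ΣAx_c = (3850.00)(11.00) + (3990.00)(74.50) = 339605.00 mm³
ΣAy_c = (3850.00)(87.50) + (3990.00)(19.00) = 412685.00 mm³
x_c = 339605.00 / 7840.00 = 43.32 mm
y_c = 412685.00 / 7840.00 = 52.64 mm

x_c = 43.32 mm, y_c = 52.64 mm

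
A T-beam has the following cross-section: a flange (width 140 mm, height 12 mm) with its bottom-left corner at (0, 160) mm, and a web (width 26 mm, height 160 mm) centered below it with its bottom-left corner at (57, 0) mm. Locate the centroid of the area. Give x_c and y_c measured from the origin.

x_c = 70.00 mm, y_c = 104.74 mm

web: A = 26 × 160 = 4160.00, centroid at (70.00, 80.00).
flange: A = 140 × 12 = 1680.00, centroid at (70.00, 166.00).
ΣA = 5840.00 mm²
ΣAx_c = (4160.00)(70.00) + (1680.00)(70.00) = 408800.00 mm³
ΣAy_c = (4160.00)(80.00) + (1680.00)(166.00) = 611680.00 mm³
x_c = 408800.00 / 5840.00 = 70.00 mm
y_c = 611680.00 / 5840.00 = 104.74 mm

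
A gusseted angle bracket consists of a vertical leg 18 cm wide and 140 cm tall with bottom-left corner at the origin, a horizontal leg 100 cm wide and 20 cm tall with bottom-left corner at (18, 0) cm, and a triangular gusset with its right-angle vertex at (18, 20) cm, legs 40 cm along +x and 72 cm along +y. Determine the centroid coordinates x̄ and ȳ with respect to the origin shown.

vertical leg: A = 18 × 140 = 2520.00, centroid at (9.00, 70.00).
horizontal leg: A = 100 × 20 = 2000.00, centroid at (68.00, 10.00).
gusset: A = ½·40·72 = 1440.00, centroid at (31.33, 44.00).
ΣA = 5960.00 cm²
ΣAx̄ = (2520.00)(9.00) + (2000.00)(68.00) + (1440.00)(31.33) = 203800.00 cm³
ΣAȳ = (2520.00)(70.00) + (2000.00)(10.00) + (1440.00)(44.00) = 259760.00 cm³
x̄ = 203800.00 / 5960.00 = 34.19 cm
ȳ = 259760.00 / 5960.00 = 43.58 cm

x̄ = 34.19 cm, ȳ = 43.58 cm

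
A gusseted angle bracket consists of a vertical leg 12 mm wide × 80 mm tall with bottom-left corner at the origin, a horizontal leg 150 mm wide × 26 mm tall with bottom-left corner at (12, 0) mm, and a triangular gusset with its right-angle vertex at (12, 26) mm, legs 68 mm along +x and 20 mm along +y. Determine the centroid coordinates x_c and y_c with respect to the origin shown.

vertical leg: A = 12 × 80 = 960.00, centroid at (6.00, 40.00).
horizontal leg: A = 150 × 26 = 3900.00, centroid at (87.00, 13.00).
gusset: A = ½·68·20 = 680.00, centroid at (34.67, 32.67).
ΣA = 5540.00 mm², ΣAx_c = 368633.33 mm³, ΣAy_c = 111313.33 mm³.
x_c = 368633.33/5540.00 = 66.54 mm; y_c = 111313.33/5540.00 = 20.09 mm.

x_c = 66.54 mm, y_c = 20.09 mm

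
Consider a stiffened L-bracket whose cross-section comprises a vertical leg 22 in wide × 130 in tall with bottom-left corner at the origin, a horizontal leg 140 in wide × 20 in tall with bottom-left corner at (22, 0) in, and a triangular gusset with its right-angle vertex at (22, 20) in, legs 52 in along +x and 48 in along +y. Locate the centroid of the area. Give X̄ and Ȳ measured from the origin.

X̄ = 48.95 in, Ȳ = 37.47 in

vertical leg: A = 22 × 130 = 2860.00, centroid at (11.00, 65.00).
horizontal leg: A = 140 × 20 = 2800.00, centroid at (92.00, 10.00).
gusset: A = ½·52·48 = 1248.00, centroid at (39.33, 36.00).
ΣA = 6908.00 in², ΣAX̄ = 338148.00 in³, ΣAȲ = 258828.00 in³.
X̄ = 338148.00/6908.00 = 48.95 in; Ȳ = 258828.00/6908.00 = 37.47 in.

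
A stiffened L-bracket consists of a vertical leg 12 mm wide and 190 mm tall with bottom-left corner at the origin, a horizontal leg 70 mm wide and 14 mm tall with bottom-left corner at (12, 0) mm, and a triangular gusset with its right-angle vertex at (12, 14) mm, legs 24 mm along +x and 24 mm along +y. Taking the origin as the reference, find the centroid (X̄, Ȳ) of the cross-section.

vertical leg: A = 12 × 190 = 2280.00, centroid at (6.00, 95.00).
horizontal leg: A = 70 × 14 = 980.00, centroid at (47.00, 7.00).
gusset: A = ½·24·24 = 288.00, centroid at (20.00, 22.00).
ΣA = 3548.00 mm²
ΣAX̄ = (2280.00)(6.00) + (980.00)(47.00) + (288.00)(20.00) = 65500.00 mm³
ΣAȲ = (2280.00)(95.00) + (980.00)(7.00) + (288.00)(22.00) = 229796.00 mm³
X̄ = 65500.00 / 3548.00 = 18.46 mm
Ȳ = 229796.00 / 3548.00 = 64.77 mm

X̄ = 18.46 mm, Ȳ = 64.77 mm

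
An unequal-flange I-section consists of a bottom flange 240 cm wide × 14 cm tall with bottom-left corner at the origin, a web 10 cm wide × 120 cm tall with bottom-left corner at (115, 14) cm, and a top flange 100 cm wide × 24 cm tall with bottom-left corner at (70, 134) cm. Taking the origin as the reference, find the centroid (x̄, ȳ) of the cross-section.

x̄ = 120.00 cm, ȳ = 66.48 cm

bottom flange: A = 240 × 14 = 3360.00, centroid at (120.00, 7.00).
web: A = 10 × 120 = 1200.00, centroid at (120.00, 74.00).
top flange: A = 100 × 24 = 2400.00, centroid at (120.00, 146.00).
ΣA = 6960.00 cm², ΣAx̄ = 835200.00 cm³, ΣAȳ = 462720.00 cm³.
x̄ = 835200.00/6960.00 = 120.00 cm; ȳ = 462720.00/6960.00 = 66.48 cm.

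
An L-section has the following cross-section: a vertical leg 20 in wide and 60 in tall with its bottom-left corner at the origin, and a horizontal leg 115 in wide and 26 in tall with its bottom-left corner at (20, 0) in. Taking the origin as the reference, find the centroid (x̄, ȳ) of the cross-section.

x̄ = 58.17 in, ȳ = 17.87 in

vertical leg: A = 20 × 60 = 1200.00, centroid at (10.00, 30.00).
horizontal leg: A = 115 × 26 = 2990.00, centroid at (77.50, 13.00).
ΣA = 4190.00 in²
ΣAx̄ = (1200.00)(10.00) + (2990.00)(77.50) = 243725.00 in³
ΣAȳ = (1200.00)(30.00) + (2990.00)(13.00) = 74870.00 in³
x̄ = 243725.00 / 4190.00 = 58.17 in
ȳ = 74870.00 / 4190.00 = 17.87 in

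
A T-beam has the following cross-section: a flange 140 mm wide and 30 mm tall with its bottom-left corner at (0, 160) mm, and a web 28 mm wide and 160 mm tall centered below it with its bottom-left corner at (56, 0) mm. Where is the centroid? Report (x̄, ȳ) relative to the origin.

web: A = 28 × 160 = 4480.00, centroid at (70.00, 80.00).
flange: A = 140 × 30 = 4200.00, centroid at (70.00, 175.00).
ΣA = 8680.00 mm², ΣAx̄ = 607600.00 mm³, ΣAȳ = 1093400.00 mm³.
x̄ = 607600.00/8680.00 = 70.00 mm; ȳ = 1093400.00/8680.00 = 125.97 mm.

x̄ = 70.00 mm, ȳ = 125.97 mm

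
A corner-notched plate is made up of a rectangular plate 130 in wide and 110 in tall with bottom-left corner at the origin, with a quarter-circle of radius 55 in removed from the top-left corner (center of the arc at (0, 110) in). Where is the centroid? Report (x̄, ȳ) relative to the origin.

plate: A = 130 × 110 = 14300.00, centroid at (65.00, 55.00).
removed quarter-circle: A = −¼π·55² = -2375.83, centroid at (23.34, 86.66).
ΣA = 11924.17 in²
ΣAx̄ = (14300.00)(65.00) + (-2375.83)(23.34) = 874041.67 in³
ΣAȳ = (14300.00)(55.00) + (-2375.83)(86.66) = 580617.09 in³
x̄ = 874041.67 / 11924.17 = 73.30 in
ȳ = 580617.09 / 11924.17 = 48.69 in

x̄ = 73.30 in, ȳ = 48.69 in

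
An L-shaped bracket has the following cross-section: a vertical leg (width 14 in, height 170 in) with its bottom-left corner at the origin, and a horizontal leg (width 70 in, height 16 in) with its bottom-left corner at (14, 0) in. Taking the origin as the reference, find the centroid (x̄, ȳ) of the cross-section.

x̄ = 20.44 in, ȳ = 60.36 in

vertical leg: A = 14 × 170 = 2380.00, centroid at (7.00, 85.00).
horizontal leg: A = 70 × 16 = 1120.00, centroid at (49.00, 8.00).
ΣA = 3500.00 in²
ΣAx̄ = (2380.00)(7.00) + (1120.00)(49.00) = 71540.00 in³
ΣAȳ = (2380.00)(85.00) + (1120.00)(8.00) = 211260.00 in³
x̄ = 71540.00 / 3500.00 = 20.44 in
ȳ = 211260.00 / 3500.00 = 60.36 in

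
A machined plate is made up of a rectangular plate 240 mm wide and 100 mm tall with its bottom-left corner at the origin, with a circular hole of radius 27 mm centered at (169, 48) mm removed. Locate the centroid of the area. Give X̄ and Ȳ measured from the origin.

Part | A | x̄ᵢ | ȳᵢ | A·x̄ᵢ | A·ȳᵢ
plate | 24000.00 | 120.00 | 50.00 | 2880000.00 | 1200000.00
hole | -2290.22 | 169.00 | 48.00 | -387047.36 | -109930.61
Σ | 21709.78 |  |  | 2492952.64 | 1090069.39
X̄ = 2492952.64 / 21709.78 = 114.83 mm
Ȳ = 1090069.39 / 21709.78 = 50.21 mm

X̄ = 114.83 mm, Ȳ = 50.21 mm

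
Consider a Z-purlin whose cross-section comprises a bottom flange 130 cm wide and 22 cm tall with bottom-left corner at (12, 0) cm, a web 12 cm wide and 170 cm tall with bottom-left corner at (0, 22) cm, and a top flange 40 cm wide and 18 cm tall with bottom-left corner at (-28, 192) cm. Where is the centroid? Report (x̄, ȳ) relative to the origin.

x̄ = 40.34 cm, ȳ = 70.19 cm

bottom flange: A = 130 × 22 = 2860.00, centroid at (77.00, 11.00).
web: A = 12 × 170 = 2040.00, centroid at (6.00, 107.00).
top flange: A = 40 × 18 = 720.00, centroid at (-8.00, 201.00).
ΣA = 5620.00 cm²
ΣAx̄ = (2860.00)(77.00) + (2040.00)(6.00) + (720.00)(-8.00) = 226700.00 cm³
ΣAȳ = (2860.00)(11.00) + (2040.00)(107.00) + (720.00)(201.00) = 394460.00 cm³
x̄ = 226700.00 / 5620.00 = 40.34 cm
ȳ = 394460.00 / 5620.00 = 70.19 cm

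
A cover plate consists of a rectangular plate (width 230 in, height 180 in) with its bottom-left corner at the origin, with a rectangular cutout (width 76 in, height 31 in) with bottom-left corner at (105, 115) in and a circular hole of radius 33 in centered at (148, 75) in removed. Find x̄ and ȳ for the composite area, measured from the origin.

Part | A | x̄ᵢ | ȳᵢ | A·x̄ᵢ | A·ȳᵢ
plate | 41400.00 | 115.00 | 90.00 | 4761000.00 | 3726000.00
hole 1 | -2356.00 | 143.00 | 130.50 | -336908.00 | -307458.00
hole 2 | -3421.19 | 148.00 | 75.00 | -506336.77 | -256589.58
Σ | 35622.81 |  |  | 3917755.23 | 3161952.42
x̄ = 3917755.23 / 35622.81 = 109.98 in
ȳ = 3161952.42 / 35622.81 = 88.76 in

x̄ = 109.98 in, ȳ = 88.76 in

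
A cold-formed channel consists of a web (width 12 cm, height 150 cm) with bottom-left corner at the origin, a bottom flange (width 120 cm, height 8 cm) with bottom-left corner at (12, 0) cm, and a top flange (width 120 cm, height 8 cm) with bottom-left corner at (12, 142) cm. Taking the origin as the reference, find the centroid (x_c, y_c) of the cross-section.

x_c = 40.06 cm, y_c = 75.00 cm

web: A = 12 × 150 = 1800.00, centroid at (6.00, 75.00).
bottom flange: A = 120 × 8 = 960.00, centroid at (72.00, 4.00).
top flange: A = 120 × 8 = 960.00, centroid at (72.00, 146.00).
ΣA = 3720.00 cm², ΣAx_c = 149040.00 cm³, ΣAy_c = 279000.00 cm³.
x_c = 149040.00/3720.00 = 40.06 cm; y_c = 279000.00/3720.00 = 75.00 cm.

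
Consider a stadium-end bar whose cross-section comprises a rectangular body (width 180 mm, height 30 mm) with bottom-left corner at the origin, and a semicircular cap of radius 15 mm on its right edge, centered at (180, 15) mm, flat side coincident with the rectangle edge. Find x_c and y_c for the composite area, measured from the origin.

x_c = 95.92 mm, y_c = 15.00 mm

rectangular body: A = 180 × 30 = 5400.00, centroid at (90.00, 15.00).
semicircular end: A = ½π·15² = 353.43, centroid at (186.37, 15.00).
ΣA = 5753.43 mm²
ΣAx_c = (5400.00)(90.00) + (353.43)(186.37) = 551867.25 mm³
ΣAy_c = (5400.00)(15.00) + (353.43)(15.00) = 86301.44 mm³
x_c = 551867.25 / 5753.43 = 95.92 mm
y_c = 86301.44 / 5753.43 = 15.00 mm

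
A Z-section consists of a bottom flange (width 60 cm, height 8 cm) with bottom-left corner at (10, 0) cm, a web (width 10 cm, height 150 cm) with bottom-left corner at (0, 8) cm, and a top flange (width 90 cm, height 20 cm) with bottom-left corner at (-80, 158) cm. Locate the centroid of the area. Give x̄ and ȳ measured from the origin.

x̄ = -9.60 cm, ȳ = 113.44 cm

bottom flange: A = 60 × 8 = 480.00, centroid at (40.00, 4.00).
web: A = 10 × 150 = 1500.00, centroid at (5.00, 83.00).
top flange: A = 90 × 20 = 1800.00, centroid at (-35.00, 168.00).
ΣA = 3780.00 cm²
ΣAx̄ = (480.00)(40.00) + (1500.00)(5.00) + (1800.00)(-35.00) = -36300.00 cm³
ΣAȳ = (480.00)(4.00) + (1500.00)(83.00) + (1800.00)(168.00) = 428820.00 cm³
x̄ = -36300.00 / 3780.00 = -9.60 cm
ȳ = 428820.00 / 3780.00 = 113.44 cm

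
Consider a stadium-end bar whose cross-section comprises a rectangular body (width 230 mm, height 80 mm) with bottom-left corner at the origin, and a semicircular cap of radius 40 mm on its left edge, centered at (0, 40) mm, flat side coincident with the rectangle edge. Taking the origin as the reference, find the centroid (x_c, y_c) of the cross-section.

x_c = 99.14 mm, y_c = 40.00 mm

rectangular body: A = 230 × 80 = 18400.00, centroid at (115.00, 40.00).
semicircular end: A = ½π·40² = 2513.27, centroid at (-16.98, 40.00).
ΣA = 20913.27 mm², ΣAx_c = 2073333.33 mm³, ΣAy_c = 836530.96 mm³.
x_c = 2073333.33/20913.27 = 99.14 mm; y_c = 836530.96/20913.27 = 40.00 mm.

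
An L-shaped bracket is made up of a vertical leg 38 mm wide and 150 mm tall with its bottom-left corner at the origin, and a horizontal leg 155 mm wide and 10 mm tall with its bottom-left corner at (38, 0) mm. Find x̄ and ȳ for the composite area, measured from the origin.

vertical leg: A = 38 × 150 = 5700.00, centroid at (19.00, 75.00).
horizontal leg: A = 155 × 10 = 1550.00, centroid at (115.50, 5.00).
ΣA = 7250.00 mm²
ΣAx̄ = (5700.00)(19.00) + (1550.00)(115.50) = 287325.00 mm³
ΣAȳ = (5700.00)(75.00) + (1550.00)(5.00) = 435250.00 mm³
x̄ = 287325.00 / 7250.00 = 39.63 mm
ȳ = 435250.00 / 7250.00 = 60.03 mm

x̄ = 39.63 mm, ȳ = 60.03 mm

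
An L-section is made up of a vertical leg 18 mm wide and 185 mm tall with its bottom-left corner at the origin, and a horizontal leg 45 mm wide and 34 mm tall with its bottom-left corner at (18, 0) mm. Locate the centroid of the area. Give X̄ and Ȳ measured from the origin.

X̄ = 18.92 mm, Ȳ = 68.73 mm

Part | A | x̄ᵢ | ȳᵢ | A·x̄ᵢ | A·ȳᵢ
vertical leg | 3330.00 | 9.00 | 92.50 | 29970.00 | 308025.00
horizontal leg | 1530.00 | 40.50 | 17.00 | 61965.00 | 26010.00
Σ | 4860.00 |  |  | 91935.00 | 334035.00
X̄ = 91935.00 / 4860.00 = 18.92 mm
Ȳ = 334035.00 / 4860.00 = 68.73 mm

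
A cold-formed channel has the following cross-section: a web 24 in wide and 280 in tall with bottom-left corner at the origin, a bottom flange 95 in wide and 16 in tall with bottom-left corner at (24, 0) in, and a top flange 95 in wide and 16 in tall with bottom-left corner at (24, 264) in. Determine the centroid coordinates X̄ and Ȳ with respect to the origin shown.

Part | A | x̄ᵢ | ȳᵢ | A·x̄ᵢ | A·ȳᵢ
web | 6720.00 | 12.00 | 140.00 | 80640.00 | 940800.00
bottom flange | 1520.00 | 71.50 | 8.00 | 108680.00 | 12160.00
top flange | 1520.00 | 71.50 | 272.00 | 108680.00 | 413440.00
Σ | 9760.00 |  |  | 298000.00 | 1366400.00
X̄ = 298000.00 / 9760.00 = 30.53 in
Ȳ = 1366400.00 / 9760.00 = 140.00 in

X̄ = 30.53 in, Ȳ = 140.00 in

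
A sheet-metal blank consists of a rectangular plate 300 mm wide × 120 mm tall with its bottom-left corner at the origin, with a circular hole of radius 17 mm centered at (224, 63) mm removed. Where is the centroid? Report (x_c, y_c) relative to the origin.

x_c = 148.09 mm, y_c = 59.92 mm

plate: A = 300 × 120 = 36000.00, centroid at (150.00, 60.00).
hole: A = −π·17² = -907.92, centroid at (224.00, 63.00).
ΣA = 35092.08 mm², ΣAx_c = 5196625.86 mm³, ΣAy_c = 2102801.02 mm³.
x_c = 5196625.86/35092.08 = 148.09 mm; y_c = 2102801.02/35092.08 = 59.92 mm.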